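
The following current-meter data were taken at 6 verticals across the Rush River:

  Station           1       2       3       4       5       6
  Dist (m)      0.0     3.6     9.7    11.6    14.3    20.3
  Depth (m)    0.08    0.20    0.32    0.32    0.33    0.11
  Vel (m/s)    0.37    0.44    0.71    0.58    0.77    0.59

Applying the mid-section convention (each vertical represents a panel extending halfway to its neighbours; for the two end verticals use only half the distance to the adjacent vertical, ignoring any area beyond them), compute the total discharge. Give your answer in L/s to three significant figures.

3120 L/s

w_1 = (3.6 − 0.0)/2 = 1.8 m; q_1 = 0.37 × 0.08 × 1.8 = 0.05328 m³/s
w_2 = (9.7 − 0.0)/2 = 4.85 m; q_2 = 0.44 × 0.20 × 4.85 = 0.4268 m³/s
w_3 = (11.6 − 3.6)/2 = 4 m; q_3 = 0.71 × 0.32 × 4 = 0.9088 m³/s
w_4 = (14.3 − 9.7)/2 = 2.3 m; q_4 = 0.58 × 0.32 × 2.3 = 0.4269 m³/s
w_5 = (20.3 − 11.6)/2 = 4.35 m; q_5 = 0.77 × 0.33 × 4.35 = 1.105 m³/s
w_6 = (20.3 − 14.3)/2 = 3 m; q_6 = 0.59 × 0.11 × 3 = 0.1947 m³/s
Q = Σ qᵢ = 3.116 m³/s
= 3.116 × 1000 = 3116 L/s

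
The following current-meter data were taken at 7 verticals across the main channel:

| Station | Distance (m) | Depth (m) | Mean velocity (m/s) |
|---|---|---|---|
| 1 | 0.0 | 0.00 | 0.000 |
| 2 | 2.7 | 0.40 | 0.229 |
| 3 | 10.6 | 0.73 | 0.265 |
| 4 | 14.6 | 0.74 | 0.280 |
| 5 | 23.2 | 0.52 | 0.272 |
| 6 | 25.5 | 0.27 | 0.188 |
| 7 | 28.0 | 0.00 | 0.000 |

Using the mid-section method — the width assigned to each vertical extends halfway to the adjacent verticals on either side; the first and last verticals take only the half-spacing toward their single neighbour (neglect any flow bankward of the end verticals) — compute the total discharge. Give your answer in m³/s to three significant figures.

3.83 m³/s

w_2 = (10.6 − 0.0)/2 = 5.3 m; q_2 = 0.229 × 0.40 × 5.3 = 0.4855 m³/s
w_3 = (14.6 − 2.7)/2 = 5.95 m; q_3 = 0.265 × 0.73 × 5.95 = 1.151 m³/s
w_4 = (23.2 − 10.6)/2 = 6.3 m; q_4 = 0.280 × 0.74 × 6.3 = 1.305 m³/s
w_5 = (25.5 − 14.6)/2 = 5.45 m; q_5 = 0.272 × 0.52 × 5.45 = 0.7708 m³/s
w_6 = (28.0 − 23.2)/2 = 2.4 m; q_6 = 0.188 × 0.27 × 2.4 = 0.1218 m³/s
Stations 1, 7 contribute zero (depth or velocity is 0).
Q = Σ qᵢ = 3.835 m³/s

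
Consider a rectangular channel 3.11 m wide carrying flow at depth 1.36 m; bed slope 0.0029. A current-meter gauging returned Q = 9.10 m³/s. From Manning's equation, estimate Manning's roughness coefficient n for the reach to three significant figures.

A = b·y = 3.11 × 1.36 = 4.230 m²
P = b + 2y = 3.11 + 2×1.36 = 5.830 m
R = A/P = 4.230/5.830 = 0.7255 m
n = (1/Q)·A·R^(2/3)·S^(1/2) = (1/9.10) × 4.230 × 0.8074 × 0.05385 = 0.02021

0.0202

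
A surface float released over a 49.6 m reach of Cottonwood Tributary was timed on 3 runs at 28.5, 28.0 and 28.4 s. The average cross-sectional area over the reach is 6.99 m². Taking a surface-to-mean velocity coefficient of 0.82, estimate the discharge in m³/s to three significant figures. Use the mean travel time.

10.0 m³/s

t̄ = (28.5 + 28.0 + 28.4) / 3 = 28.3 s
v_surface = L / t̄ = 49.6 / 28.3 = 1.753 m/s
v_mean = 0.82 × 1.753 = 1.437 m/s
Q = A × v_mean = 6.99 × 1.437 = 10.05 m³/s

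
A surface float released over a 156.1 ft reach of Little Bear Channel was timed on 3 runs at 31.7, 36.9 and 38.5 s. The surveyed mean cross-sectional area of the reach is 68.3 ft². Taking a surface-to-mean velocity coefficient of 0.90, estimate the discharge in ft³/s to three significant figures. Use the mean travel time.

269 ft³/s

t̄ = (31.7 + 36.9 + 38.5) / 3 = 35.7 s
v_surface = L / t̄ = 156.1 / 35.7 = 4.373 ft/s
v_mean = 0.90 × 4.373 = 3.935 ft/s
Q = A × v_mean = 68.3 × 3.935 = 268.8 ft³/s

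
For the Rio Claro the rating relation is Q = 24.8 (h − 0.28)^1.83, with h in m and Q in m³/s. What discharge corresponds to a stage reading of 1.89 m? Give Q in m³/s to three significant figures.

Q = 24.8 × (1.89 − 0.28)^1.83 = 24.8 × 1.61^1.83 = 59.28 m³/s

59.3 m³/s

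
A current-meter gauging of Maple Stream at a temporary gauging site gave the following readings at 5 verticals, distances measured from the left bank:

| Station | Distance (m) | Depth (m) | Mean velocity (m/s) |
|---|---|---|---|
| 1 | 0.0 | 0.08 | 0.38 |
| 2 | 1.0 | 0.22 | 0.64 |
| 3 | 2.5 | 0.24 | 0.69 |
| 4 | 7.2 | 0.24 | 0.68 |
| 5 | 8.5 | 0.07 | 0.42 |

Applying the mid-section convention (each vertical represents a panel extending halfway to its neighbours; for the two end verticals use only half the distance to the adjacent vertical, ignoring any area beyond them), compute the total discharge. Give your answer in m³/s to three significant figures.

1.21 m³/s

w_1 = (1.0 − 0.0)/2 = 0.5 m; q_1 = 0.38 × 0.08 × 0.5 = 0.01520 m³/s
w_2 = (2.5 − 0.0)/2 = 1.25 m; q_2 = 0.64 × 0.22 × 1.25 = 0.1760 m³/s
w_3 = (7.2 − 1.0)/2 = 3.1 m; q_3 = 0.69 × 0.24 × 3.1 = 0.5134 m³/s
w_4 = (8.5 − 2.5)/2 = 3 m; q_4 = 0.68 × 0.24 × 3 = 0.4896 m³/s
w_5 = (8.5 − 7.2)/2 = 0.65 m; q_5 = 0.42 × 0.07 × 0.65 = 0.01911 m³/s
Q = Σ qᵢ = 1.213 m³/s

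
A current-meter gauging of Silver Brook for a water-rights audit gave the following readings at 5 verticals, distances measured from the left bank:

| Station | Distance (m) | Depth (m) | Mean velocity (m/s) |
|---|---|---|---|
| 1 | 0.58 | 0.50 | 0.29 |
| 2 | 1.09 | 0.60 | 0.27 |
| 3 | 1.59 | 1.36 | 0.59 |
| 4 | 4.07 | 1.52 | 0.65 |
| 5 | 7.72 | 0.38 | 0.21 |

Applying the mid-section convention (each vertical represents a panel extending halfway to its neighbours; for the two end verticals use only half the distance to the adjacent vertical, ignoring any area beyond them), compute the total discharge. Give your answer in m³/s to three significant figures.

w_1 = (1.09 − 0.58)/2 = 0.255 m; q_1 = 0.29 × 0.50 × 0.255 = 0.03698 m³/s
w_2 = (1.59 − 0.58)/2 = 0.505 m; q_2 = 0.27 × 0.60 × 0.505 = 0.08181 m³/s
w_3 = (4.07 − 1.09)/2 = 1.49 m; q_3 = 0.59 × 1.36 × 1.49 = 1.196 m³/s
w_4 = (7.72 − 1.59)/2 = 3.065 m; q_4 = 0.65 × 1.52 × 3.065 = 3.028 m³/s
w_5 = (7.72 − 4.07)/2 = 1.825 m; q_5 = 0.21 × 0.38 × 1.825 = 0.1456 m³/s
Q = Σ qᵢ = 4.488 m³/s

4.49 m³/s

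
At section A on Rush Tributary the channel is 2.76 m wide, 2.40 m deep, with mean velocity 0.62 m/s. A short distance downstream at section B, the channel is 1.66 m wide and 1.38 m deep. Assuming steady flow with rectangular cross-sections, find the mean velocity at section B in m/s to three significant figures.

1.79 m/s

Q = A₁V₁ = (2.76×2.40) × 0.62 = 4.107 m³/s
A₂ = 1.66 × 1.38 = 2.291 m²
V₂ = Q/A₂ = 4.107/2.291 = 1.793 m/s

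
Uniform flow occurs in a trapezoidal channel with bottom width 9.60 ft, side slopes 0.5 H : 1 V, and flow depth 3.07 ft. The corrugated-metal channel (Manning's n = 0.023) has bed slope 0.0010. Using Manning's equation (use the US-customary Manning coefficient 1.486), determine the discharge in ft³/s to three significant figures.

A = (b + z·y)·y = (9.60 + 0.5×3.07)×3.07 = 34.18 ft²
P = b + 2y√(1+z²) = 9.60 + 2×3.07×√(1+0.5²) = 16.46 ft
R = A/P = 34.18/16.46 = 2.076 ft
Q = (1.486/n)·A·R^(2/3)·S^(1/2) = (1.486/0.023) × 34.18 × 2.076^(2/3) × 0.0010^(1/2) = 113.7 ft³/s

114 ft³/s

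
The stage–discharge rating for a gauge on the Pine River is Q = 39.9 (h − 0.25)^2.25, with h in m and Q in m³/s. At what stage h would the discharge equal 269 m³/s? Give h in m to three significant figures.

h − h₀ = (Q/C)^(1/b) = (269/39.9)^(1/2.25) = 2.335 m
h = 0.25 + 2.335 = 2.585 m

2.59 m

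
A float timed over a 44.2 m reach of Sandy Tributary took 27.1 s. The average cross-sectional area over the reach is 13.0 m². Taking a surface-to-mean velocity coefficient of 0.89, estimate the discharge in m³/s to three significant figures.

18.9 m³/s

v_surface = L / t̄ = 44.2 / 27.1 = 1.631 m/s
v_mean = 0.89 × 1.631 = 1.452 m/s
Q = A × v_mean = 13.0 × 1.452 = 18.87 m³/s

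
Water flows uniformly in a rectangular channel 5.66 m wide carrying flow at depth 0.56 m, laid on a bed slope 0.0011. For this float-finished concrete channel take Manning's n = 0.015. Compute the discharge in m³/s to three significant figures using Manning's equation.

A = b·y = 5.66 × 0.56 = 3.170 m²
P = b + 2y = 5.66 + 2×0.56 = 6.780 m
R = A/P = 3.170/6.780 = 0.4675 m
Q = (1/n)·A·R^(2/3)·S^(1/2) = (1/0.015) × 3.170 × 0.4675^(2/3) × 0.0011^(1/2) = 4.221 m³/s

4.22 m³/s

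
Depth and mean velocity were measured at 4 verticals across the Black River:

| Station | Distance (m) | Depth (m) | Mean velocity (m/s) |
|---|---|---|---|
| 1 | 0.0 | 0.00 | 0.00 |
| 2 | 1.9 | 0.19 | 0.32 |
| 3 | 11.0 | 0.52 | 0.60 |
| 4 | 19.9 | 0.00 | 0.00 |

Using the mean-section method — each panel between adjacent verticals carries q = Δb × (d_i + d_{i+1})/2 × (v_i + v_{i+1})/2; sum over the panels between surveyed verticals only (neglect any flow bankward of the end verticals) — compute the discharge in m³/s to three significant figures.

2.21 m³/s

Panel 1-2: Δb = 1.9 m, d̄ = (0.00+0.19)/2 = 0.095, v̄ = (0.00+0.32)/2 = 0.16 → q = 1.9×0.095×0.16 = 0.02888 m³/s
Panel 2-3: Δb = 9.1 m, d̄ = (0.19+0.52)/2 = 0.355, v̄ = (0.32+0.60)/2 = 0.46 → q = 9.1×0.355×0.46 = 1.486 m³/s
Panel 3-4: Δb = 8.9 m, d̄ = (0.52+0.00)/2 = 0.26, v̄ = (0.60+0.00)/2 = 0.3 → q = 8.9×0.26×0.3 = 0.6942 m³/s
Q = Σ q = 2.209 m³/s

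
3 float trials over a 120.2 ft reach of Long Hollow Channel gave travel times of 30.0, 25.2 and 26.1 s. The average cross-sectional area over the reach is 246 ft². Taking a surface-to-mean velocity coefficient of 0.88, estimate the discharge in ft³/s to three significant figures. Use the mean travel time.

960 ft³/s

t̄ = (30.0 + 25.2 + 26.1) / 3 = 27.1 s
v_surface = L / t̄ = 120.2 / 27.1 = 4.435 ft/s
v_mean = 0.88 × 4.435 = 3.903 ft/s
Q = A × v_mean = 246 × 3.903 = 960.2 ft³/s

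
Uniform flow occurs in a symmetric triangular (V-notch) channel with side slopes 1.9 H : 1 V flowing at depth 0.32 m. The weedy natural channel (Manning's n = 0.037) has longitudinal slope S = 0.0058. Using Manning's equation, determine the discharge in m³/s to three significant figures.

0.109 m³/s

A = z·y² = 1.9×0.32² = 0.1946 m²
P = 2y√(1+z²) = 2×0.32×√(1+1.9²) = 1.374 m
R = A/P = 0.1946/1.374 = 0.1416 m
Q = (1/n)·A·R^(2/3)·S^(1/2) = (1/0.037) × 0.1946 × 0.1416^(2/3) × 0.0058^(1/2) = 0.1088 m³/s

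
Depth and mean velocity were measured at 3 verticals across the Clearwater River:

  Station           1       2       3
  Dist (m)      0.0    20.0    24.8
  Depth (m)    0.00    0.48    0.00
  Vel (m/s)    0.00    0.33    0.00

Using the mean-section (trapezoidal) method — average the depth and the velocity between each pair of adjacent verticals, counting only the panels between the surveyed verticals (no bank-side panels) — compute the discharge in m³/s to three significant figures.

Panel 1-2: Δb = 20 m, d̄ = (0.00+0.48)/2 = 0.24, v̄ = (0.00+0.33)/2 = 0.165 → q = 20×0.24×0.165 = 0.7920 m³/s
Panel 2-3: Δb = 4.8 m, d̄ = (0.48+0.00)/2 = 0.24, v̄ = (0.33+0.00)/2 = 0.165 → q = 4.8×0.24×0.165 = 0.1901 m³/s
Q = Σ q = 0.9821 m³/s

0.982 m³/s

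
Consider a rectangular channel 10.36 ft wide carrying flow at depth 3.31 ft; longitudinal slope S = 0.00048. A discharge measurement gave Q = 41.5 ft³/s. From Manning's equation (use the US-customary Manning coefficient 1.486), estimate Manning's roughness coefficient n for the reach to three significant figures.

A = b·y = 10.36 × 3.31 = 34.29 ft²
P = b + 2y = 10.36 + 2×3.31 = 16.98 ft
R = A/P = 34.29/16.98 = 2.020 ft
n = (1.486/Q)·A·R^(2/3)·S^(1/2) = (1.486/41.5) × 34.29 × 1.598 × 0.02191 = 0.04298

0.0430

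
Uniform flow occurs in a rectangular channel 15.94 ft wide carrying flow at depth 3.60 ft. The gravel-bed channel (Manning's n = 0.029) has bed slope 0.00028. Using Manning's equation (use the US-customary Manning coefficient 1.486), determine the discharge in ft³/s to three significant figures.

A = b·y = 15.94 × 3.60 = 57.38 ft²
P = b + 2y = 15.94 + 2×3.60 = 23.14 ft
R = A/P = 57.38/23.14 = 2.480 ft
Q = (1.486/n)·A·R^(2/3)·S^(1/2) = (1.486/0.029) × 57.38 × 2.480^(2/3) × 0.00028^(1/2) = 90.15 ft³/s

90.1 ft³/s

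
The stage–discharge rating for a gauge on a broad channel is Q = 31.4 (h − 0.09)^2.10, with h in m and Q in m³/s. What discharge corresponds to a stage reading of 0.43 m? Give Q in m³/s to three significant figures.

3.26 m³/s

Q = 31.4 × (0.43 − 0.09)^2.10 = 31.4 × 0.34^2.10 = 3.259 m³/s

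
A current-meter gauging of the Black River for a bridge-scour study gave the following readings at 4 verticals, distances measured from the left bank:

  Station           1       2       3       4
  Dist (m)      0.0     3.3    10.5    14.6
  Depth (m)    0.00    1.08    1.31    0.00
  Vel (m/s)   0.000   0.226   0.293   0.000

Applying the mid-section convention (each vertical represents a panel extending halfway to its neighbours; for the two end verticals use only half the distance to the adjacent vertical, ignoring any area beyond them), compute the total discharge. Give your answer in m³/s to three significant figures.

3.45 m³/s

w_2 = (10.5 − 0.0)/2 = 5.25 m; q_2 = 0.226 × 1.08 × 5.25 = 1.281 m³/s
w_3 = (14.6 − 3.3)/2 = 5.65 m; q_3 = 0.293 × 1.31 × 5.65 = 2.169 m³/s
Stations 1, 4 contribute zero (depth or velocity is 0).
Q = Σ qᵢ = 3.450 m³/s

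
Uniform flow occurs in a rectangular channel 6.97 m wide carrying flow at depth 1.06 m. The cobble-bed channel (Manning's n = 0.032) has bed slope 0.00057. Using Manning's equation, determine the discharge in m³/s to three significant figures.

A = b·y = 6.97 × 1.06 = 7.388 m²
P = b + 2y = 6.97 + 2×1.06 = 9.090 m
R = A/P = 7.388/9.090 = 0.8128 m
Q = (1/n)·A·R^(2/3)·S^(1/2) = (1/0.032) × 7.388 × 0.8128^(2/3) × 0.00057^(1/2) = 4.801 m³/s

4.80 m³/s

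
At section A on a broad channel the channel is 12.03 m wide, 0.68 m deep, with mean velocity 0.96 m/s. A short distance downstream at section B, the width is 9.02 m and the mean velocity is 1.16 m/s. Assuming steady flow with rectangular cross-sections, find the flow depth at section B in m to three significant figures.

0.751 m

Q = A₁V₁ = (12.03×0.68) × 0.96 = 7.853 m³/s
d₂ = Q/(b₂ V₂) = 7.853/(9.02×1.16) = 0.7506 m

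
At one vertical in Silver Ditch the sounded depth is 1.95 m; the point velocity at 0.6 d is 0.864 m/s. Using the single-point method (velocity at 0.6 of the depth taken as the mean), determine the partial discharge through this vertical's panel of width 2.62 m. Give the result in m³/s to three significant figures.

v̄ = v₀.₆ = 0.864 m/s
q = v̄ × d × w = 0.8640 × 1.95 × 2.62 = 4.414 m³/s

4.41 m³/s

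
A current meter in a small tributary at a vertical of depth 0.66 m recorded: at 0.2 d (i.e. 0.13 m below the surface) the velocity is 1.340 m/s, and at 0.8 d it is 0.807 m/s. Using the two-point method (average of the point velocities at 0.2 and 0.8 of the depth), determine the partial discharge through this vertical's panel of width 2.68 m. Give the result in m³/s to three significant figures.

v̄ = (1.340 + 0.807) / 2 = 1.074 m/s
q = v̄ × d × w = 1.074 × 0.66 × 2.68 = 1.899 m³/s

1.90 m³/s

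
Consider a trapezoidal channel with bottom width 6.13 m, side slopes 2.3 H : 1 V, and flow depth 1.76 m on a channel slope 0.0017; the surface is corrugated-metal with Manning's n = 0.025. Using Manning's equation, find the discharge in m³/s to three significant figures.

A = (b + z·y)·y = (6.13 + 2.3×1.76)×1.76 = 17.91 m²
P = b + 2y√(1+z²) = 6.13 + 2×1.76×√(1+2.3²) = 14.96 m
R = A/P = 17.91/14.96 = 1.198 m
Q = (1/n)·A·R^(2/3)·S^(1/2) = (1/0.025) × 17.91 × 1.198^(2/3) × 0.0017^(1/2) = 33.32 m³/s

33.3 m³/s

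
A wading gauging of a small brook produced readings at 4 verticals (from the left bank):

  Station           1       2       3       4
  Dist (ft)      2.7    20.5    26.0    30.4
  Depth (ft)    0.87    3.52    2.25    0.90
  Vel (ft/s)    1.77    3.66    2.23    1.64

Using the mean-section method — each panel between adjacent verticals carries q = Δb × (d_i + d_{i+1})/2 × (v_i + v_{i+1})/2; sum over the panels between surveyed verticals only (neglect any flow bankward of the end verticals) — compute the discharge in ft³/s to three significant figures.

Panel 1-2: Δb = 17.8 ft, d̄ = (0.87+3.52)/2 = 2.195, v̄ = (1.77+3.66)/2 = 2.715 → q = 17.8×2.195×2.715 = 106.1 ft³/s
Panel 2-3: Δb = 5.5 ft, d̄ = (3.52+2.25)/2 = 2.885, v̄ = (3.66+2.23)/2 = 2.945 → q = 5.5×2.885×2.945 = 46.73 ft³/s
Panel 3-4: Δb = 4.4 ft, d̄ = (2.25+0.90)/2 = 1.575, v̄ = (2.23+1.64)/2 = 1.935 → q = 4.4×1.575×1.935 = 13.41 ft³/s
Q = Σ q = 166.2 ft³/s

166 ft³/s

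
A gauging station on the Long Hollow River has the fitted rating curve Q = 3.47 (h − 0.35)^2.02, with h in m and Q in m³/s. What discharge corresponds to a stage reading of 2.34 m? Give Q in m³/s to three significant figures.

13.9 m³/s

Q = 3.47 × (2.34 − 0.35)^2.02 = 3.47 × 1.99^2.02 = 13.93 m³/s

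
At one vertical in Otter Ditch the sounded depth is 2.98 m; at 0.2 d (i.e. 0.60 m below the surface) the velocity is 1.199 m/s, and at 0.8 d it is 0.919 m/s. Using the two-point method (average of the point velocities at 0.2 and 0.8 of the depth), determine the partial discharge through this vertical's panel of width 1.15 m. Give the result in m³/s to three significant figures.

3.63 m³/s

v̄ = (1.199 + 0.919) / 2 = 1.059 m/s
q = v̄ × d × w = 1.059 × 2.98 × 1.15 = 3.629 m³/s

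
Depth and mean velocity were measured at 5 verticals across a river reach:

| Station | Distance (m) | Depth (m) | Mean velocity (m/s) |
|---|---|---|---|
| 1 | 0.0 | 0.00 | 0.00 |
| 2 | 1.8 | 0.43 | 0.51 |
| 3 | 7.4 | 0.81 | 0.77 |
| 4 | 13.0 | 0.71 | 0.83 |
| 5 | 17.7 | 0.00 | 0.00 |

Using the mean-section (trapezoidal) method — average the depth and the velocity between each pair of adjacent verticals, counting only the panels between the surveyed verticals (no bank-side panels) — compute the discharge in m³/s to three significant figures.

6.42 m³/s

Panel 1-2: Δb = 1.8 m, d̄ = (0.00+0.43)/2 = 0.215, v̄ = (0.00+0.51)/2 = 0.255 → q = 1.8×0.215×0.255 = 0.09869 m³/s
Panel 2-3: Δb = 5.6 m, d̄ = (0.43+0.81)/2 = 0.62, v̄ = (0.51+0.77)/2 = 0.64 → q = 5.6×0.62×0.64 = 2.222 m³/s
Panel 3-4: Δb = 5.6 m, d̄ = (0.81+0.71)/2 = 0.76, v̄ = (0.77+0.83)/2 = 0.8 → q = 5.6×0.76×0.8 = 3.405 m³/s
Panel 4-5: Δb = 4.7 m, d̄ = (0.71+0.00)/2 = 0.355, v̄ = (0.83+0.00)/2 = 0.415 → q = 4.7×0.355×0.415 = 0.6924 m³/s
Q = Σ q = 6.418 m³/s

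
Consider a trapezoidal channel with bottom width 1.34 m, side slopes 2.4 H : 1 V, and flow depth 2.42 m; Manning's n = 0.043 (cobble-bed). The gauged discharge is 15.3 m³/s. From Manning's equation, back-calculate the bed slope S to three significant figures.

A = (b + z·y)·y = (1.34 + 2.4×2.42)×2.42 = 17.30 m²
P = b + 2y√(1+z²) = 1.34 + 2×2.42×√(1+2.4²) = 13.92 m
R = A/P = 17.30/13.92 = 1.242 m
S = (Q·n / (1·A·R^(2/3)))² = (15.3×0.043 / (1×17.30×1.156))² = 0.001083

0.00108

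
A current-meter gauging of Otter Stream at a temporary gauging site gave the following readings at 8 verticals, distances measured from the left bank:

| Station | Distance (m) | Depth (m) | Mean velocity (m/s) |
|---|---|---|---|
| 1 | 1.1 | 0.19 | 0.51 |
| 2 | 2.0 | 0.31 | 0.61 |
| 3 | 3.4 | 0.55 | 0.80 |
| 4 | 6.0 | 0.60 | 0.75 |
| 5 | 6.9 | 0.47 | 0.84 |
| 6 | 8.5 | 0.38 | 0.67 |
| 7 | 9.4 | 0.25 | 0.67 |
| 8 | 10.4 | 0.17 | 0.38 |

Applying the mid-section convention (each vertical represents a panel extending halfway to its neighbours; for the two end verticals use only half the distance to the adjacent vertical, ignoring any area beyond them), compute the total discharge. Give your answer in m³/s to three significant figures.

w_1 = (2.0 − 1.1)/2 = 0.45 m; q_1 = 0.51 × 0.19 × 0.45 = 0.04361 m³/s
w_2 = (3.4 − 1.1)/2 = 1.15 m; q_2 = 0.61 × 0.31 × 1.15 = 0.2175 m³/s
w_3 = (6.0 − 2.0)/2 = 2 m; q_3 = 0.80 × 0.55 × 2 = 0.8800 m³/s
w_4 = (6.9 − 3.4)/2 = 1.75 m; q_4 = 0.75 × 0.60 × 1.75 = 0.7875 m³/s
w_5 = (8.5 − 6.0)/2 = 1.25 m; q_5 = 0.84 × 0.47 × 1.25 = 0.4935 m³/s
w_6 = (9.4 − 6.9)/2 = 1.25 m; q_6 = 0.67 × 0.38 × 1.25 = 0.3183 m³/s
w_7 = (10.4 − 8.5)/2 = 0.95 m; q_7 = 0.67 × 0.25 × 0.95 = 0.1591 m³/s
w_8 = (10.4 − 9.4)/2 = 0.5 m; q_8 = 0.38 × 0.17 × 0.5 = 0.03230 m³/s
Q = Σ qᵢ = 2.932 m³/s

2.93 m³/s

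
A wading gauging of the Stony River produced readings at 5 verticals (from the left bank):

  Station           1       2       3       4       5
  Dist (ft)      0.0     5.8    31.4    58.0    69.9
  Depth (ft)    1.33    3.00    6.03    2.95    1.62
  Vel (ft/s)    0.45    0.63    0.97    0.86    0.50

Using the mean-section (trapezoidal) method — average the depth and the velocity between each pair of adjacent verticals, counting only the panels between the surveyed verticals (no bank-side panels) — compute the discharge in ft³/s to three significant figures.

Panel 1-2: Δb = 5.8 ft, d̄ = (1.33+3.00)/2 = 2.165, v̄ = (0.45+0.63)/2 = 0.54 → q = 5.8×2.165×0.54 = 6.781 ft³/s
Panel 2-3: Δb = 25.6 ft, d̄ = (3.00+6.03)/2 = 4.515, v̄ = (0.63+0.97)/2 = 0.8 → q = 25.6×4.515×0.8 = 92.47 ft³/s
Panel 3-4: Δb = 26.6 ft, d̄ = (6.03+2.95)/2 = 4.49, v̄ = (0.97+0.86)/2 = 0.915 → q = 26.6×4.49×0.915 = 109.3 ft³/s
Panel 4-5: Δb = 11.9 ft, d̄ = (2.95+1.62)/2 = 2.285, v̄ = (0.86+0.50)/2 = 0.68 → q = 11.9×2.285×0.68 = 18.49 ft³/s
Q = Σ q = 227.0 ft³/s

227 ft³/s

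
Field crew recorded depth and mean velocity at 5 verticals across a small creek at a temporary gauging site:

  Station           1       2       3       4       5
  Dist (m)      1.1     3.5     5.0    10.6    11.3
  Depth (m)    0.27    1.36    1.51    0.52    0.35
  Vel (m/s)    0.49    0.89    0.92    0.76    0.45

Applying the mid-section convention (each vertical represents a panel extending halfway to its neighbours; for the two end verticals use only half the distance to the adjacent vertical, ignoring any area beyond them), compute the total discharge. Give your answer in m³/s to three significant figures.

w_1 = (3.5 − 1.1)/2 = 1.2 m; q_1 = 0.49 × 0.27 × 1.2 = 0.1588 m³/s
w_2 = (5.0 − 1.1)/2 = 1.95 m; q_2 = 0.89 × 1.36 × 1.95 = 2.360 m³/s
w_3 = (10.6 − 3.5)/2 = 3.55 m; q_3 = 0.92 × 1.51 × 3.55 = 4.932 m³/s
w_4 = (11.3 − 5.0)/2 = 3.15 m; q_4 = 0.76 × 0.52 × 3.15 = 1.245 m³/s
w_5 = (11.3 − 10.6)/2 = 0.35 m; q_5 = 0.45 × 0.35 × 0.35 = 0.05513 m³/s
Q = Σ qᵢ = 8.751 m³/s

8.75 m³/s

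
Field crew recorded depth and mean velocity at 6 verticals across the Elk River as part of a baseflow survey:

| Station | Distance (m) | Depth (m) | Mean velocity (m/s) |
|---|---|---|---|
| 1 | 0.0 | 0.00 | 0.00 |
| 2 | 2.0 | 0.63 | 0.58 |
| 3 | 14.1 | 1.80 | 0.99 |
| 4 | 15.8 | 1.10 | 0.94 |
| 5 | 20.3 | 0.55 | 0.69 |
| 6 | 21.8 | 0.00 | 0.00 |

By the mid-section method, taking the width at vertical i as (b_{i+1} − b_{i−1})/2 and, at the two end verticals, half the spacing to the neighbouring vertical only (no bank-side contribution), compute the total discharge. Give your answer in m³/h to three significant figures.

w_2 = (14.1 − 0.0)/2 = 7.05 m; q_2 = 0.58 × 0.63 × 7.05 = 2.576 m³/s
w_3 = (15.8 − 2.0)/2 = 6.9 m; q_3 = 0.99 × 1.80 × 6.9 = 12.30 m³/s
w_4 = (20.3 − 14.1)/2 = 3.1 m; q_4 = 0.94 × 1.10 × 3.1 = 3.205 m³/s
w_5 = (21.8 − 15.8)/2 = 3 m; q_5 = 0.69 × 0.55 × 3 = 1.139 m³/s
Stations 1, 6 contribute zero (depth or velocity is 0).
Q = Σ qᵢ = 19.22 m³/s
= 19.22 × 3600 = 69180 m³/h

69200 m³/h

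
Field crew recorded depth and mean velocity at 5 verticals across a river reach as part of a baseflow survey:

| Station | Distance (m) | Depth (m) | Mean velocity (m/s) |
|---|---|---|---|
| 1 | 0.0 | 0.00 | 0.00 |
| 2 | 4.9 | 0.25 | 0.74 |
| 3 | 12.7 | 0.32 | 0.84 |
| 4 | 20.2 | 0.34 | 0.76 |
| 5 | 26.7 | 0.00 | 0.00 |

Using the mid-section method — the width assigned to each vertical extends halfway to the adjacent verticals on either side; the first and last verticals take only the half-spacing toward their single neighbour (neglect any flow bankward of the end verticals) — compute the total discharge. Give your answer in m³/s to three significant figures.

5.04 m³/s

w_2 = (12.7 − 0.0)/2 = 6.35 m; q_2 = 0.74 × 0.25 × 6.35 = 1.175 m³/s
w_3 = (20.2 − 4.9)/2 = 7.65 m; q_3 = 0.84 × 0.32 × 7.65 = 2.056 m³/s
w_4 = (26.7 − 12.7)/2 = 7 m; q_4 = 0.76 × 0.34 × 7 = 1.809 m³/s
Stations 1, 5 contribute zero (depth or velocity is 0).
Q = Σ qᵢ = 5.040 m³/s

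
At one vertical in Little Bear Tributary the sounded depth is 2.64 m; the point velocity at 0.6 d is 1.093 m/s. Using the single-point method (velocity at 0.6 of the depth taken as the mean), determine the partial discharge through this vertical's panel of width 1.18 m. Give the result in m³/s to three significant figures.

3.40 m³/s

v̄ = v₀.₆ = 1.093 m/s
q = v̄ × d × w = 1.093 × 2.64 × 1.18 = 3.405 m³/s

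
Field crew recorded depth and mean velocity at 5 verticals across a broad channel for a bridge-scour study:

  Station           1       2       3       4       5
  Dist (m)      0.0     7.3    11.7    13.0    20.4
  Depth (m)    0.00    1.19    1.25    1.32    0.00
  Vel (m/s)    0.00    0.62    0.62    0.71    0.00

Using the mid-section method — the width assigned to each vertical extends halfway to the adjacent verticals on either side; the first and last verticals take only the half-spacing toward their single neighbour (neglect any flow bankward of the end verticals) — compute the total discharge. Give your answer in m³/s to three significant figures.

10.6 m³/s

w_2 = (11.7 − 0.0)/2 = 5.85 m; q_2 = 0.62 × 1.19 × 5.85 = 4.316 m³/s
w_3 = (13.0 − 7.3)/2 = 2.85 m; q_3 = 0.62 × 1.25 × 2.85 = 2.209 m³/s
w_4 = (20.4 − 11.7)/2 = 4.35 m; q_4 = 0.71 × 1.32 × 4.35 = 4.077 m³/s
Stations 1, 5 contribute zero (depth or velocity is 0).
Q = Σ qᵢ = 10.60 m³/s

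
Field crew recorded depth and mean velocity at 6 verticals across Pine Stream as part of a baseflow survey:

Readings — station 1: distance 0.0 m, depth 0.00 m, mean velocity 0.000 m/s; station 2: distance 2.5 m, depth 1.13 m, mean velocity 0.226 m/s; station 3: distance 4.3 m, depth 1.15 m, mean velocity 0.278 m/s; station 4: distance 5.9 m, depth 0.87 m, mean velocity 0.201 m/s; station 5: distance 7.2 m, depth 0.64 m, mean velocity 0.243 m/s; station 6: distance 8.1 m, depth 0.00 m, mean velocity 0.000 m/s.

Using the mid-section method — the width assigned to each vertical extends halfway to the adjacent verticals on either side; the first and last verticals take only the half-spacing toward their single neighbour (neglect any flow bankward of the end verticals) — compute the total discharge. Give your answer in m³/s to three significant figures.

w_2 = (4.3 − 0.0)/2 = 2.15 m; q_2 = 0.226 × 1.13 × 2.15 = 0.5491 m³/s
w_3 = (5.9 − 2.5)/2 = 1.7 m; q_3 = 0.278 × 1.15 × 1.7 = 0.5435 m³/s
w_4 = (7.2 − 4.3)/2 = 1.45 m; q_4 = 0.201 × 0.87 × 1.45 = 0.2536 m³/s
w_5 = (8.1 − 5.9)/2 = 1.1 m; q_5 = 0.243 × 0.64 × 1.1 = 0.1711 m³/s
Stations 1, 6 contribute zero (depth or velocity is 0).
Q = Σ qᵢ = 1.517 m³/s

1.52 m³/s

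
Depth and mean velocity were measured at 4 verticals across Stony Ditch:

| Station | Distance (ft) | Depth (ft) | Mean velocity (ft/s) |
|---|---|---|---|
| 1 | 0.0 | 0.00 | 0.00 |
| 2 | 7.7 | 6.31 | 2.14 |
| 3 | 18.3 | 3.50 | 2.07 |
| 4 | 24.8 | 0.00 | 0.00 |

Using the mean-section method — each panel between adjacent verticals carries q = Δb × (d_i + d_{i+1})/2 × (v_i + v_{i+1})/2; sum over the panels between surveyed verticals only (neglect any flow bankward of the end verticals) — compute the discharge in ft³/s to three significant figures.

Panel 1-2: Δb = 7.7 ft, d̄ = (0.00+6.31)/2 = 3.155, v̄ = (0.00+2.14)/2 = 1.07 → q = 7.7×3.155×1.07 = 25.99 ft³/s
Panel 2-3: Δb = 10.6 ft, d̄ = (6.31+3.50)/2 = 4.905, v̄ = (2.14+2.07)/2 = 2.105 → q = 10.6×4.905×2.105 = 109.4 ft³/s
Panel 3-4: Δb = 6.5 ft, d̄ = (3.50+0.00)/2 = 1.75, v̄ = (2.07+0.00)/2 = 1.035 → q = 6.5×1.75×1.035 = 11.77 ft³/s
Q = Σ q = 147.2 ft³/s

147 ft³/s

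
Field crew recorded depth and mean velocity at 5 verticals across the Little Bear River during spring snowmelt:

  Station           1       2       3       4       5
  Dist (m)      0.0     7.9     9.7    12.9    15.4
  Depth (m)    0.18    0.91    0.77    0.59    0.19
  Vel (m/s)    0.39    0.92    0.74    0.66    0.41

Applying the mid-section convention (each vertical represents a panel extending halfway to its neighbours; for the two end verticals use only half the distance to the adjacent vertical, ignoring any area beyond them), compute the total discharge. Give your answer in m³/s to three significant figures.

6.97 m³/s

w_1 = (7.9 − 0.0)/2 = 3.95 m; q_1 = 0.39 × 0.18 × 3.95 = 0.2773 m³/s
w_2 = (9.7 − 0.0)/2 = 4.85 m; q_2 = 0.92 × 0.91 × 4.85 = 4.060 m³/s
w_3 = (12.9 − 7.9)/2 = 2.5 m; q_3 = 0.74 × 0.77 × 2.5 = 1.425 m³/s
w_4 = (15.4 − 9.7)/2 = 2.85 m; q_4 = 0.66 × 0.59 × 2.85 = 1.110 m³/s
w_5 = (15.4 − 12.9)/2 = 1.25 m; q_5 = 0.41 × 0.19 × 1.25 = 0.09738 m³/s
Q = Σ qᵢ = 6.969 m³/s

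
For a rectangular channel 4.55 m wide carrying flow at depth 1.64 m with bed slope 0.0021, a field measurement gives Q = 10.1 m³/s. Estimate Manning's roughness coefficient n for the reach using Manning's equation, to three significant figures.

A = b·y = 4.55 × 1.64 = 7.462 m²
P = b + 2y = 4.55 + 2×1.64 = 7.830 m
R = A/P = 7.462/7.830 = 0.9530 m
n = (1/Q)·A·R^(2/3)·S^(1/2) = (1/10.1) × 7.462 × 0.9684 × 0.04583 = 0.03279

0.0328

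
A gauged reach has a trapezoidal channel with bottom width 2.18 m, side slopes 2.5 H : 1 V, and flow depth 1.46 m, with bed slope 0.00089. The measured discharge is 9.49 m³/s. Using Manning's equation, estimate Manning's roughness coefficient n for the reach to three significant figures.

0.0240

A = (b + z·y)·y = (2.18 + 2.5×1.46)×1.46 = 8.512 m²
P = b + 2y√(1+z²) = 2.18 + 2×1.46×√(1+2.5²) = 10.04 m
R = A/P = 8.512/10.04 = 0.8476 m
n = (1/Q)·A·R^(2/3)·S^(1/2) = (1/9.49) × 8.512 × 0.8956 × 0.02983 = 0.02396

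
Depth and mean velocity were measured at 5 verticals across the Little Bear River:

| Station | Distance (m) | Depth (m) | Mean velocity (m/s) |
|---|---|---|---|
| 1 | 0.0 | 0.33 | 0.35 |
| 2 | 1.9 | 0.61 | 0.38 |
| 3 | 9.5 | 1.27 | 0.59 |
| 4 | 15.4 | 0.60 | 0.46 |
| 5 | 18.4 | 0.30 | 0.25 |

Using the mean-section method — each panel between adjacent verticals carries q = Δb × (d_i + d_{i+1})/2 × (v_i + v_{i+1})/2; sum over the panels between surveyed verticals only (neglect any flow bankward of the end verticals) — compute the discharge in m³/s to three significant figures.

7.17 m³/s

Panel 1-2: Δb = 1.9 m, d̄ = (0.33+0.61)/2 = 0.47, v̄ = (0.35+0.38)/2 = 0.365 → q = 1.9×0.47×0.365 = 0.3259 m³/s
Panel 2-3: Δb = 7.6 m, d̄ = (0.61+1.27)/2 = 0.94, v̄ = (0.38+0.59)/2 = 0.485 → q = 7.6×0.94×0.485 = 3.465 m³/s
Panel 3-4: Δb = 5.9 m, d̄ = (1.27+0.60)/2 = 0.935, v̄ = (0.59+0.46)/2 = 0.525 → q = 5.9×0.935×0.525 = 2.896 m³/s
Panel 4-5: Δb = 3 m, d̄ = (0.60+0.30)/2 = 0.45, v̄ = (0.46+0.25)/2 = 0.355 → q = 3×0.45×0.355 = 0.4793 m³/s
Q = Σ q = 7.166 m³/s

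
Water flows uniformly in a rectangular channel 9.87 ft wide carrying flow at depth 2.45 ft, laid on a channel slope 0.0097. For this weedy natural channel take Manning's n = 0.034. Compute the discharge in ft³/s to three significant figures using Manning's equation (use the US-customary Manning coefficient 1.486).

A = b·y = 9.87 × 2.45 = 24.18 ft²
P = b + 2y = 9.87 + 2×2.45 = 14.77 ft
R = A/P = 24.18/14.77 = 1.637 ft
Q = (1.486/n)·A·R^(2/3)·S^(1/2) = (1.486/0.034) × 24.18 × 1.637^(2/3) × 0.0097^(1/2) = 144.6 ft³/s

145 ft³/s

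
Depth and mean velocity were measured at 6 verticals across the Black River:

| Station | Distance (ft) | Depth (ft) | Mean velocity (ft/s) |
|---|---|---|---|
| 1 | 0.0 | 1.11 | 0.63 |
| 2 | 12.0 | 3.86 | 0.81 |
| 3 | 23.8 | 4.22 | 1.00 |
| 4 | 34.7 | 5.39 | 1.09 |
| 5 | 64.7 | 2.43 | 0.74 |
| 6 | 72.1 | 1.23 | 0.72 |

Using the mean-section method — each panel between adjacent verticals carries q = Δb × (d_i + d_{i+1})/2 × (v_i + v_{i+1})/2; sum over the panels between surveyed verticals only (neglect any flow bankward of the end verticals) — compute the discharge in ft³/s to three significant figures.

237 ft³/s

Panel 1-2: Δb = 12 ft, d̄ = (1.11+3.86)/2 = 2.485, v̄ = (0.63+0.81)/2 = 0.72 → q = 12×2.485×0.72 = 21.47 ft³/s
Panel 2-3: Δb = 11.8 ft, d̄ = (3.86+4.22)/2 = 4.04, v̄ = (0.81+1.00)/2 = 0.905 → q = 11.8×4.04×0.905 = 43.14 ft³/s
Panel 3-4: Δb = 10.9 ft, d̄ = (4.22+5.39)/2 = 4.805, v̄ = (1.00+1.09)/2 = 1.045 → q = 10.9×4.805×1.045 = 54.73 ft³/s
Panel 4-5: Δb = 30 ft, d̄ = (5.39+2.43)/2 = 3.91, v̄ = (1.09+0.74)/2 = 0.915 → q = 30×3.91×0.915 = 107.3 ft³/s
Panel 5-6: Δb = 7.4 ft, d̄ = (2.43+1.23)/2 = 1.83, v̄ = (0.74+0.72)/2 = 0.73 → q = 7.4×1.83×0.73 = 9.886 ft³/s
Q = Σ q = 236.6 ft³/s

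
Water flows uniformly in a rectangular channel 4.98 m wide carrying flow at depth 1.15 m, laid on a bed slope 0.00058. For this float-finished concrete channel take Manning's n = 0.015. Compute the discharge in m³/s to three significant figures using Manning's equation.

A = b·y = 4.98 × 1.15 = 5.727 m²
P = b + 2y = 4.98 + 2×1.15 = 7.280 m
R = A/P = 5.727/7.280 = 0.7867 m
Q = (1/n)·A·R^(2/3)·S^(1/2) = (1/0.015) × 5.727 × 0.7867^(2/3) × 0.00058^(1/2) = 7.836 m³/s

7.84 m³/s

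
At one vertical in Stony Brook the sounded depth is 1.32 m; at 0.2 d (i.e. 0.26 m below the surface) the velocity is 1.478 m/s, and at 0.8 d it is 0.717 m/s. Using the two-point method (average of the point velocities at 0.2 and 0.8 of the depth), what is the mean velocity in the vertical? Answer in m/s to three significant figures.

1.10 m/s

v̄ = (1.478 + 0.717) / 2 = 1.098 m/s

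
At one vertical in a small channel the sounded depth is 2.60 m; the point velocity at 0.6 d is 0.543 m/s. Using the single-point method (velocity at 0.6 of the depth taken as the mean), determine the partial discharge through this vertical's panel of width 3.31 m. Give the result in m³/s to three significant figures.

v̄ = v₀.₆ = 0.543 m/s
q = v̄ × d × w = 0.5430 × 2.60 × 3.31 = 4.673 m³/s

4.67 m³/s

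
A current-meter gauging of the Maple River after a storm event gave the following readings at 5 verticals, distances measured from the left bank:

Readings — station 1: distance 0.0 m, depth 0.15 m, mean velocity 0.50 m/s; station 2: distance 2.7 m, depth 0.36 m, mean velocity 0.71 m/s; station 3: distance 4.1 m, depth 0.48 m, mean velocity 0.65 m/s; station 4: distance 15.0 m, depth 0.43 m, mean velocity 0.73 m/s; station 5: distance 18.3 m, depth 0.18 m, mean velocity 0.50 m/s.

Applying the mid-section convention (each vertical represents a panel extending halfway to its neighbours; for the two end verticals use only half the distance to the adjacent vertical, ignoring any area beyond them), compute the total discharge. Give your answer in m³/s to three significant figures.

w_1 = (2.7 − 0.0)/2 = 1.35 m; q_1 = 0.50 × 0.15 × 1.35 = 0.1013 m³/s
w_2 = (4.1 − 0.0)/2 = 2.05 m; q_2 = 0.71 × 0.36 × 2.05 = 0.5240 m³/s
w_3 = (15.0 − 2.7)/2 = 6.15 m; q_3 = 0.65 × 0.48 × 6.15 = 1.919 m³/s
w_4 = (18.3 − 4.1)/2 = 7.1 m; q_4 = 0.73 × 0.43 × 7.1 = 2.229 m³/s
w_5 = (18.3 − 15.0)/2 = 1.65 m; q_5 = 0.50 × 0.18 × 1.65 = 0.1485 m³/s
Q = Σ qᵢ = 4.921 m³/s

4.92 m³/s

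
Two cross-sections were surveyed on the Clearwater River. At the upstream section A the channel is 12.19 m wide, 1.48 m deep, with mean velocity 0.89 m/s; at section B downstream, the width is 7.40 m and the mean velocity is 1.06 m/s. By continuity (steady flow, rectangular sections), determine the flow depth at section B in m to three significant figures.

2.05 m

Q = A₁V₁ = (12.19×1.48) × 0.89 = 16.06 m³/s
d₂ = Q/(b₂ V₂) = 16.06/(7.40×1.06) = 2.047 m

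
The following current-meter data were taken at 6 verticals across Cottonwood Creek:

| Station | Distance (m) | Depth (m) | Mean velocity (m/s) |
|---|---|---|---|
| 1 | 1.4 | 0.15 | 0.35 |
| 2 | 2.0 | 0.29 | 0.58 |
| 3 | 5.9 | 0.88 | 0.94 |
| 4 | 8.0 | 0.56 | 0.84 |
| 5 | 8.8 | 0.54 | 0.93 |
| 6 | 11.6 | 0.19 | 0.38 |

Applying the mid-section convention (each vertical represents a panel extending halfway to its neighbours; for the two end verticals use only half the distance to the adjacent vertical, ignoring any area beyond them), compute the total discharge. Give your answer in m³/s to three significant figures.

4.56 m³/s

w_1 = (2.0 − 1.4)/2 = 0.3 m; q_1 = 0.35 × 0.15 × 0.3 = 0.01575 m³/s
w_2 = (5.9 − 1.4)/2 = 2.25 m; q_2 = 0.58 × 0.29 × 2.25 = 0.3785 m³/s
w_3 = (8.0 − 2.0)/2 = 3 m; q_3 = 0.94 × 0.88 × 3 = 2.482 m³/s
w_4 = (8.8 − 5.9)/2 = 1.45 m; q_4 = 0.84 × 0.56 × 1.45 = 0.6821 m³/s
w_5 = (11.6 − 8.0)/2 = 1.8 m; q_5 = 0.93 × 0.54 × 1.8 = 0.9040 m³/s
w_6 = (11.6 − 8.8)/2 = 1.4 m; q_6 = 0.38 × 0.19 × 1.4 = 0.1011 m³/s
Q = Σ qᵢ = 4.563 m³/s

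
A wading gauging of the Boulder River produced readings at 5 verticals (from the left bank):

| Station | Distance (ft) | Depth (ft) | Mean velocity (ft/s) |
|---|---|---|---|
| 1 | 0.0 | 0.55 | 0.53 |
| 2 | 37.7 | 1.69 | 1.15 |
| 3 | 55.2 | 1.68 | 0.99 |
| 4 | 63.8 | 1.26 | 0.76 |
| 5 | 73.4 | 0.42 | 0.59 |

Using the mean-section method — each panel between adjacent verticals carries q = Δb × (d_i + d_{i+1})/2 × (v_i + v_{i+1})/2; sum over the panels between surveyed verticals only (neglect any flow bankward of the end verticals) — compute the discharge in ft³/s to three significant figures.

83.5 ft³/s

Panel 1-2: Δb = 37.7 ft, d̄ = (0.55+1.69)/2 = 1.12, v̄ = (0.53+1.15)/2 = 0.84 → q = 37.7×1.12×0.84 = 35.47 ft³/s
Panel 2-3: Δb = 17.5 ft, d̄ = (1.69+1.68)/2 = 1.685, v̄ = (1.15+0.99)/2 = 1.07 → q = 17.5×1.685×1.07 = 31.55 ft³/s
Panel 3-4: Δb = 8.6 ft, d̄ = (1.68+1.26)/2 = 1.47, v̄ = (0.99+0.76)/2 = 0.875 → q = 8.6×1.47×0.875 = 11.06 ft³/s
Panel 4-5: Δb = 9.6 ft, d̄ = (1.26+0.42)/2 = 0.84, v̄ = (0.76+0.59)/2 = 0.675 → q = 9.6×0.84×0.675 = 5.443 ft³/s
Q = Σ q = 83.52 ft³/s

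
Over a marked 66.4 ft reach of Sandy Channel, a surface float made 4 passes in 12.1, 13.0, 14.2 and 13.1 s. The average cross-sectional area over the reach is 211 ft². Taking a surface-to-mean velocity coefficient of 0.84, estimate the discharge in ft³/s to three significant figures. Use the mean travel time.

898 ft³/s

t̄ = (12.1 + 13.0 + 14.2 + 13.1) / 4 = 13.1 s
v_surface = L / t̄ = 66.4 / 13.1 = 5.069 ft/s
v_mean = 0.84 × 5.069 = 4.258 ft/s
Q = A × v_mean = 211 × 4.258 = 898.4 ft³/s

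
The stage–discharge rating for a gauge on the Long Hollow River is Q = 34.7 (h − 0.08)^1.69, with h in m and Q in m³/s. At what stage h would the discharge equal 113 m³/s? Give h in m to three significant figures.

h − h₀ = (Q/C)^(1/b) = (113/34.7)^(1/1.69) = 2.011 m
h = 0.08 + 2.011 = 2.091 m

2.09 m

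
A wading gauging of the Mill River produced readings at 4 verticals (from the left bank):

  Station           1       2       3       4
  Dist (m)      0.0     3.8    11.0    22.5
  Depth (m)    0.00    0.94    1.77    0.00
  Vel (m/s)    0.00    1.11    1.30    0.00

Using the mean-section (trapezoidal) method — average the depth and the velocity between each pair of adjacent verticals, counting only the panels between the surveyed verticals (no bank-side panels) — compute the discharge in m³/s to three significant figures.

19.4 m³/s

Panel 1-2: Δb = 3.8 m, d̄ = (0.00+0.94)/2 = 0.47, v̄ = (0.00+1.11)/2 = 0.555 → q = 3.8×0.47×0.555 = 0.9912 m³/s
Panel 2-3: Δb = 7.2 m, d̄ = (0.94+1.77)/2 = 1.355, v̄ = (1.11+1.30)/2 = 1.205 → q = 7.2×1.355×1.205 = 11.76 m³/s
Panel 3-4: Δb = 11.5 m, d̄ = (1.77+0.00)/2 = 0.885, v̄ = (1.30+0.00)/2 = 0.65 → q = 11.5×0.885×0.65 = 6.615 m³/s
Q = Σ q = 19.36 m³/s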